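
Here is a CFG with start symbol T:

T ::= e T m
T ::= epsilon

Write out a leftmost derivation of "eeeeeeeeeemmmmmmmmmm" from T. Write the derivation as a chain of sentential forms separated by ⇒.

T ⇒ eTm ⇒ eeTmm ⇒ eeeTmmm ⇒ eeeeTmmmm ⇒ eeeeeTmmmmm ⇒ eeeeeeTmmmmmm ⇒ eeeeeeeTmmmmmmm ⇒ eeeeeeeeTmmmmmmmm ⇒ eeeeeeeeeTmmmmmmmmm ⇒ eeeeeeeeeeTmmmmmmmmmm ⇒ eeeeeeeeeemmmmmmmmmm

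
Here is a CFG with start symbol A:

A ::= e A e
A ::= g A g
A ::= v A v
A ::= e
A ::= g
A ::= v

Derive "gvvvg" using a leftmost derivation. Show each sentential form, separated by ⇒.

A ⇒ gAg ⇒ gvAvg ⇒ gvvvg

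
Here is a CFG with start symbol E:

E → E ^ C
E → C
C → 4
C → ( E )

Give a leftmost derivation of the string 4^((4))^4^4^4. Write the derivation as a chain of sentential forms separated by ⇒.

E ⇒ E^C ⇒ E^C^C ⇒ E^C^C^C ⇒ E^C^C^C^C ⇒ C^C^C^C^C ⇒ 4^C^C^C^C ⇒ 4^(E)^C^C^C ⇒ 4^(C)^C^C^C ⇒ 4^((E))^C^C^C ⇒ 4^((C))^C^C^C ⇒ 4^((4))^C^C^C ⇒ 4^((4))^4^C^C ⇒ 4^((4))^4^4^C ⇒ 4^((4))^4^4^4

E ⇒ E^C   [E → E ^ C]
E^C ⇒ E^C^C   [E → E ^ C]
E^C^C ⇒ E^C^C^C   [E → E ^ C]
E^C^C^C ⇒ E^C^C^C^C   [E → E ^ C]
E^C^C^C^C ⇒ C^C^C^C^C   [E → C]
C^C^C^C^C ⇒ 4^C^C^C^C   [C → 4]
4^C^C^C^C ⇒ 4^(E)^C^C^C   [C → ( E )]
4^(E)^C^C^C ⇒ 4^(C)^C^C^C   [E → C]
4^(C)^C^C^C ⇒ 4^((E))^C^C^C   [C → ( E )]
4^((E))^C^C^C ⇒ 4^((C))^C^C^C   [E → C]
4^((C))^C^C^C ⇒ 4^((4))^C^C^C   [C → 4]
4^((4))^C^C^C ⇒ 4^((4))^4^C^C   [C → 4]
4^((4))^4^C^C ⇒ 4^((4))^4^4^C   [C → 4]
4^((4))^4^4^C ⇒ 4^((4))^4^4^4   [C → 4]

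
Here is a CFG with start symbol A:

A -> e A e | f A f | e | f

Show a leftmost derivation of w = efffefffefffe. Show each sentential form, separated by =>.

A => eAe => efAfe => effAffe => efffAfffe => efffeAefffe => efffefAfefffe => efffefffefffe

A => eAe   [A -> e A e]
eAe => efAfe   [A -> f A f]
efAfe => effAffe   [A -> f A f]
effAffe => efffAfffe   [A -> f A f]
efffAfffe => efffeAefffe   [A -> e A e]
efffeAefffe => efffefAfefffe   [A -> f A f]
efffefAfefffe => efffefffefffe   [A -> f]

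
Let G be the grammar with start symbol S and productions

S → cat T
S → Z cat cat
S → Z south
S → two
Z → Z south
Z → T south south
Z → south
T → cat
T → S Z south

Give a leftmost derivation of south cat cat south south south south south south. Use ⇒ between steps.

S ⇒ Z south ⇒ Z south south ⇒ T south south south south ⇒ S Z south south south south south ⇒ Z cat cat Z south south south south south ⇒ south cat cat Z south south south south south ⇒ south cat cat south south south south south south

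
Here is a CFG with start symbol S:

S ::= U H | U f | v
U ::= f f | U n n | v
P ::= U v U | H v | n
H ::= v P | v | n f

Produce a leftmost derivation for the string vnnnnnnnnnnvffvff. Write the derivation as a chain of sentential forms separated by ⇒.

S⇒UH⇒UnnH⇒UnnnnH⇒UnnnnnnH⇒UnnnnnnnnH⇒UnnnnnnnnnnH⇒vnnnnnnnnnnH⇒vnnnnnnnnnnvP⇒vnnnnnnnnnnvUvU⇒vnnnnnnnnnnvffvU⇒vnnnnnnnnnnvffvff

S ⇒ UH   [S ::= U H]
UH ⇒ UnnH   [U ::= U n n]
UnnH ⇒ UnnnnH   [U ::= U n n]
UnnnnH ⇒ UnnnnnnH   [U ::= U n n]
UnnnnnnH ⇒ UnnnnnnnnH   [U ::= U n n]
UnnnnnnnnH ⇒ UnnnnnnnnnnH   [U ::= U n n]
UnnnnnnnnnnH ⇒ vnnnnnnnnnnH   [U ::= v]
vnnnnnnnnnnH ⇒ vnnnnnnnnnnvP   [H ::= v P]
vnnnnnnnnnnvP ⇒ vnnnnnnnnnnvUvU   [P ::= U v U]
vnnnnnnnnnnvUvU ⇒ vnnnnnnnnnnvffvU   [U ::= f f]
vnnnnnnnnnnvffvU ⇒ vnnnnnnnnnnvffvff   [U ::= f f]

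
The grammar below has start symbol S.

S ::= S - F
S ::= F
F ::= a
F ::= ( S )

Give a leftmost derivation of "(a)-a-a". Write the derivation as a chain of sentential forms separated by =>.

S => S-F => S-F-F => F-F-F => (S)-F-F => (F)-F-F => (a)-F-F => (a)-a-F => (a)-a-a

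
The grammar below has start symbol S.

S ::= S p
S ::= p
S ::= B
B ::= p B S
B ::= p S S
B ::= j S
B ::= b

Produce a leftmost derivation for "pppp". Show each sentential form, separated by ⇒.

S ⇒ B   [S ::= B]
B ⇒ pSS   [B ::= p S S]
pSS ⇒ pSpS   [S ::= S p]
pSpS ⇒ pppS   [S ::= p]
pppS ⇒ pppp   [S ::= p]

S⇒B⇒pSS⇒pSpS⇒pppS⇒pppp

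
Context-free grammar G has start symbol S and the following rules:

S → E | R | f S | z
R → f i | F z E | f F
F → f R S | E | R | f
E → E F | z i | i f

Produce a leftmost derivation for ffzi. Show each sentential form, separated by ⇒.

S ⇒ fS   [S → f S]
fS ⇒ fR   [S → R]
fR ⇒ ffF   [R → f F]
ffF ⇒ ffE   [F → E]
ffE ⇒ ffzi   [E → z i]

S ⇒ fS ⇒ fR ⇒ ffF ⇒ ffE ⇒ ffzi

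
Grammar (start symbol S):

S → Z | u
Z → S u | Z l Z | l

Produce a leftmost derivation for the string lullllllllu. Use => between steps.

S => Z   [S → Z]
Z => Su   [Z → S u]
Su => Zu   [S → Z]
Zu => ZlZu   [Z → Z l Z]
ZlZu => ZlZlZu   [Z → Z l Z]
ZlZlZu => ZlZlZlZu   [Z → Z l Z]
ZlZlZlZu => ZlZlZlZlZu   [Z → Z l Z]
ZlZlZlZlZu => SulZlZlZlZu   [Z → S u]
SulZlZlZlZu => ZulZlZlZlZu   [S → Z]
ZulZlZlZlZu => lulZlZlZlZu   [Z → l]
lulZlZlZlZu => lulllZlZlZu   [Z → l]
lulllZlZlZu => lulllllZlZu   [Z → l]
lulllllZlZu => lulllllllZu   [Z → l]
lulllllllZu => lullllllllu   [Z → l]

S=>Z=>Su=>Zu=>ZlZu=>ZlZlZu=>ZlZlZlZu=>ZlZlZlZlZu=>SulZlZlZlZu=>ZulZlZlZlZu=>lulZlZlZlZu=>lulllZlZlZu=>lulllllZlZu=>lulllllllZu=>lullllllllu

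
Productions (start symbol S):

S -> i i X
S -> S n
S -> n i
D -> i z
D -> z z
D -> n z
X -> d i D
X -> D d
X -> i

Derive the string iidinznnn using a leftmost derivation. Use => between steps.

S => Sn   [S -> S n]
Sn => Snn   [S -> S n]
Snn => Snnn   [S -> S n]
Snnn => iiXnnn   [S -> i i X]
iiXnnn => iidiDnnn   [X -> d i D]
iidiDnnn => iidinznnn   [D -> n z]

S=>Sn=>Snn=>Snnn=>iiXnnn=>iidiDnnn=>iidinznnn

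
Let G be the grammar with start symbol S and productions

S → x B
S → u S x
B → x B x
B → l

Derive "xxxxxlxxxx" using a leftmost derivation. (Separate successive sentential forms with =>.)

S => xB   [S → x B]
xB => xxBx   [B → x B x]
xxBx => xxxBxx   [B → x B x]
xxxBxx => xxxxBxxx   [B → x B x]
xxxxBxxx => xxxxxBxxxx   [B → x B x]
xxxxxBxxxx => xxxxxlxxxx   [B → l]

S => xB => xxBx => xxxBxx => xxxxBxxx => xxxxxBxxxx => xxxxxlxxxx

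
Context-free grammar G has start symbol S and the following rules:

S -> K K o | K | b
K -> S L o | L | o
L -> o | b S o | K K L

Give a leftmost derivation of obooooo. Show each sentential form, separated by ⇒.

S ⇒ K   [S -> K]
K ⇒ SLo   [K -> S L o]
SLo ⇒ KLo   [S -> K]
KLo ⇒ LLo   [K -> L]
LLo ⇒ KKLLo   [L -> K K L]
KKLLo ⇒ oKLLo   [K -> o]
oKLLo ⇒ oSLoLLo   [K -> S L o]
oSLoLLo ⇒ obLoLLo   [S -> b]
obLoLLo ⇒ obooLLo   [L -> o]
obooLLo ⇒ oboooLo   [L -> o]
oboooLo ⇒ obooooo   [L -> o]

S⇒K⇒SLo⇒KLo⇒LLo⇒KKLLo⇒oKLLo⇒oSLoLLo⇒obLoLLo⇒obooLLo⇒oboooLo⇒obooooo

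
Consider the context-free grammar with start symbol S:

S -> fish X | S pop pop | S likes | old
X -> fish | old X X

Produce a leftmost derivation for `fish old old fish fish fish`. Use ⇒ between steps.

S ⇒ fish X   [S -> fish X]
fish X ⇒ fish old X X   [X -> old X X]
fish old X X ⇒ fish old old X X X   [X -> old X X]
fish old old X X X ⇒ fish old old fish X X   [X -> fish]
fish old old fish X X ⇒ fish old old fish fish X   [X -> fish]
fish old old fish fish X ⇒ fish old old fish fish fish   [X -> fish]

S ⇒ fish X ⇒ fish old X X ⇒ fish old old X X X ⇒ fish old old fish X X ⇒ fish old old fish fish X ⇒ fish old old fish fish fish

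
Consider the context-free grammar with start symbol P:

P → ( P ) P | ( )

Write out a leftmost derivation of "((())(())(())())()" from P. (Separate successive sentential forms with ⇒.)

P ⇒ (P)P   [P → ( P ) P]
(P)P ⇒ ((P)P)P   [P → ( P ) P]
((P)P)P ⇒ ((())P)P   [P → ( )]
((())P)P ⇒ ((())(P)P)P   [P → ( P ) P]
((())(P)P)P ⇒ ((())(())P)P   [P → ( )]
((())(())P)P ⇒ ((())(())(P)P)P   [P → ( P ) P]
((())(())(P)P)P ⇒ ((())(())(())P)P   [P → ( )]
((())(())(())P)P ⇒ ((())(())(())())P   [P → ( )]
((())(())(())())P ⇒ ((())(())(())())()   [P → ( )]

P ⇒ (P)P ⇒ ((P)P)P ⇒ ((())P)P ⇒ ((())(P)P)P ⇒ ((())(())P)P ⇒ ((())(())(P)P)P ⇒ ((())(())(())P)P ⇒ ((())(())(())())P ⇒ ((())(())(())())()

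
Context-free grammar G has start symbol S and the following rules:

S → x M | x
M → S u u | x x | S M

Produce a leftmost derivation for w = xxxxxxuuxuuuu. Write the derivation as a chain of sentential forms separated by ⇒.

S ⇒ xM ⇒ xSuu ⇒ xxMuu ⇒ xxSMuu ⇒ xxxMMuu ⇒ xxxSuuMuu ⇒ xxxxMuuMuu ⇒ xxxxxxuuMuu ⇒ xxxxxxuuSuuuu ⇒ xxxxxxuuxuuuu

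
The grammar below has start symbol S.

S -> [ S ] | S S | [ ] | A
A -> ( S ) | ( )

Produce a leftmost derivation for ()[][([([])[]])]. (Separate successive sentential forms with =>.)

S => SS => AS => ()S => ()SS => ()[]S => ()[][S] => ()[][A] => ()[][(S)] => ()[][([S])] => ()[][([SS])] => ()[][([AS])] => ()[][([(S)S])] => ()[][([([])S])] => ()[][([([])[]])]

S => SS   [S -> S S]
SS => AS   [S -> A]
AS => ()S   [A -> ( )]
()S => ()SS   [S -> S S]
()SS => ()[]S   [S -> [ ]]
()[]S => ()[][S]   [S -> [ S ]]
()[][S] => ()[][A]   [S -> A]
()[][A] => ()[][(S)]   [A -> ( S )]
()[][(S)] => ()[][([S])]   [S -> [ S ]]
()[][([S])] => ()[][([SS])]   [S -> S S]
()[][([SS])] => ()[][([AS])]   [S -> A]
()[][([AS])] => ()[][([(S)S])]   [A -> ( S )]
()[][([(S)S])] => ()[][([([])S])]   [S -> [ ]]
()[][([([])S])] => ()[][([([])[]])]   [S -> [ ]]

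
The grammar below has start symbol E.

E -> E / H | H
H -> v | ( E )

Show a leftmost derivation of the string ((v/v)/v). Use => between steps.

E=>H=>(E)=>(E/H)=>(H/H)=>((E)/H)=>((E/H)/H)=>((H/H)/H)=>((v/H)/H)=>((v/v)/H)=>((v/v)/v)

E => H   [E -> H]
H => (E)   [H -> ( E )]
(E) => (E/H)   [E -> E / H]
(E/H) => (H/H)   [E -> H]
(H/H) => ((E)/H)   [H -> ( E )]
((E)/H) => ((E/H)/H)   [E -> E / H]
((E/H)/H) => ((H/H)/H)   [E -> H]
((H/H)/H) => ((v/H)/H)   [H -> v]
((v/H)/H) => ((v/v)/H)   [H -> v]
((v/v)/H) => ((v/v)/v)   [H -> v]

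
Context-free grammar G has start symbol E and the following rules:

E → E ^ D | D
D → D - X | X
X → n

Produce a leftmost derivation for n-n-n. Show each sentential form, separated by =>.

E => D => D-X => D-X-X => X-X-X => n-X-X => n-n-X => n-n-n

E => D   [E → D]
D => D-X   [D → D - X]
D-X => D-X-X   [D → D - X]
D-X-X => X-X-X   [D → X]
X-X-X => n-X-X   [X → n]
n-X-X => n-n-X   [X → n]
n-n-X => n-n-n   [X → n]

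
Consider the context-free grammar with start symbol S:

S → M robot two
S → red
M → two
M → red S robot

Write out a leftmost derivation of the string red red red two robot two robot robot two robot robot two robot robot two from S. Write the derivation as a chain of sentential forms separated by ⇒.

S ⇒ M robot two   [S → M robot two]
M robot two ⇒ red S robot robot two   [M → red S robot]
red S robot robot two ⇒ red M robot two robot robot two   [S → M robot two]
red M robot two robot robot two ⇒ red red S robot robot two robot robot two   [M → red S robot]
red red S robot robot two robot robot two ⇒ red red M robot two robot robot two robot robot two   [S → M robot two]
red red M robot two robot robot two robot robot two ⇒ red red red S robot robot two robot robot two robot robot two   [M → red S robot]
red red red S robot robot two robot robot two robot robot two ⇒ red red red M robot two robot robot two robot robot two robot robot two   [S → M robot two]
red red red M robot two robot robot two robot robot two robot robot two ⇒ red red red two robot two robot robot two robot robot two robot robot two   [M → two]

S ⇒ M robot two ⇒ red S robot robot two ⇒ red M robot two robot robot two ⇒ red red S robot robot two robot robot two ⇒ red red M robot two robot robot two robot robot two ⇒ red red red S robot robot two robot robot two robot robot two ⇒ red red red M robot two robot robot two robot robot two robot robot two ⇒ red red red two robot two robot robot two robot robot two robot robot two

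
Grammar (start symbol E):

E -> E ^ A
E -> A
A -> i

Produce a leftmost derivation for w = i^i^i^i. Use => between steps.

E=>E^A=>E^A^A=>E^A^A^A=>A^A^A^A=>i^A^A^A=>i^i^A^A=>i^i^i^A=>i^i^i^i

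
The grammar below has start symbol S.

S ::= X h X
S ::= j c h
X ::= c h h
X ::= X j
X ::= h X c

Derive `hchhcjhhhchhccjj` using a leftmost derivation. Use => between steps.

S => XhX   [S ::= X h X]
XhX => XjhX   [X ::= X j]
XjhX => hXcjhX   [X ::= h X c]
hXcjhX => hchhcjhX   [X ::= c h h]
hchhcjhX => hchhcjhXj   [X ::= X j]
hchhcjhXj => hchhcjhXjj   [X ::= X j]
hchhcjhXjj => hchhcjhhXcjj   [X ::= h X c]
hchhcjhhXcjj => hchhcjhhhXccjj   [X ::= h X c]
hchhcjhhhXccjj => hchhcjhhhchhccjj   [X ::= c h h]

S => XhX => XjhX => hXcjhX => hchhcjhX => hchhcjhXj => hchhcjhXjj => hchhcjhhXcjj => hchhcjhhhXccjj => hchhcjhhhchhccjj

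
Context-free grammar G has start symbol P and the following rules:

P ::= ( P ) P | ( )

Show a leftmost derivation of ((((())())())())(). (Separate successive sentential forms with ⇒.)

P ⇒ (P)P   [P ::= ( P ) P]
(P)P ⇒ ((P)P)P   [P ::= ( P ) P]
((P)P)P ⇒ (((P)P)P)P   [P ::= ( P ) P]
(((P)P)P)P ⇒ ((((P)P)P)P)P   [P ::= ( P ) P]
((((P)P)P)P)P ⇒ ((((())P)P)P)P   [P ::= ( )]
((((())P)P)P)P ⇒ ((((())())P)P)P   [P ::= ( )]
((((())())P)P)P ⇒ ((((())())())P)P   [P ::= ( )]
((((())())())P)P ⇒ ((((())())())())P   [P ::= ( )]
((((())())())())P ⇒ ((((())())())())()   [P ::= ( )]

P⇒(P)P⇒((P)P)P⇒(((P)P)P)P⇒((((P)P)P)P)P⇒((((())P)P)P)P⇒((((())())P)P)P⇒((((())())())P)P⇒((((())())())())P⇒((((())())())())()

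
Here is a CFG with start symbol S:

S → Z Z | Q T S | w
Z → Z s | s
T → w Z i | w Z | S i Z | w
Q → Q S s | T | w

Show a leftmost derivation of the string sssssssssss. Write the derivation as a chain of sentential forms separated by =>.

S => ZZ => ZsZ => ZssZ => ZsssZ => ZssssZ => ZsssssZ => ZssssssZ => ZsssssssZ => ZssssssssZ => ZsssssssssZ => ssssssssssZ => sssssssssss

S => ZZ   [S → Z Z]
ZZ => ZsZ   [Z → Z s]
ZsZ => ZssZ   [Z → Z s]
ZssZ => ZsssZ   [Z → Z s]
ZsssZ => ZssssZ   [Z → Z s]
ZssssZ => ZsssssZ   [Z → Z s]
ZsssssZ => ZssssssZ   [Z → Z s]
ZssssssZ => ZsssssssZ   [Z → Z s]
ZsssssssZ => ZssssssssZ   [Z → Z s]
ZssssssssZ => ZsssssssssZ   [Z → Z s]
ZsssssssssZ => ssssssssssZ   [Z → s]
ssssssssssZ => sssssssssss   [Z → s]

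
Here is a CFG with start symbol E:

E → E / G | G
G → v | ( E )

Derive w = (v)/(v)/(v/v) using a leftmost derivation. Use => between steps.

E=>E/G=>E/G/G=>G/G/G=>(E)/G/G=>(G)/G/G=>(v)/G/G=>(v)/(E)/G=>(v)/(G)/G=>(v)/(v)/G=>(v)/(v)/(E)=>(v)/(v)/(E/G)=>(v)/(v)/(G/G)=>(v)/(v)/(v/G)=>(v)/(v)/(v/v)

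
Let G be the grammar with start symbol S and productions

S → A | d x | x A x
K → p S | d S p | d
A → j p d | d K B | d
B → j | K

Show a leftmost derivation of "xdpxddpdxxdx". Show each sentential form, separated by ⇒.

S ⇒ xAx ⇒ xdKBx ⇒ xdpSBx ⇒ xdpxAxBx ⇒ xdpxdKBxBx ⇒ xdpxddBxBx ⇒ xdpxddKxBx ⇒ xdpxddpSxBx ⇒ xdpxddpdxxBx ⇒ xdpxddpdxxKx ⇒ xdpxddpdxxdx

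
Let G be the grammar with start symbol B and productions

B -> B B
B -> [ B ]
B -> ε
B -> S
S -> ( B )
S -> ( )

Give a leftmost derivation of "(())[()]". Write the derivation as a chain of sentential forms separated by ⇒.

B ⇒ BB ⇒ BBB ⇒ BBBB ⇒ SBBB ⇒ (B)BBB ⇒ (S)BBB ⇒ (())BBB ⇒ (())BB ⇒ (())[B]B ⇒ (())[S]B ⇒ (())[()]B ⇒ (())[()]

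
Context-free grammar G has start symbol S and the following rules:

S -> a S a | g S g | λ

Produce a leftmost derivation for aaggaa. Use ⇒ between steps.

S ⇒ aSa   [S -> a S a]
aSa ⇒ aaSaa   [S -> a S a]
aaSaa ⇒ aagSgaa   [S -> g S g]
aagSgaa ⇒ aaggaa   [S -> λ]

S ⇒ aSa ⇒ aaSaa ⇒ aagSgaa ⇒ aaggaa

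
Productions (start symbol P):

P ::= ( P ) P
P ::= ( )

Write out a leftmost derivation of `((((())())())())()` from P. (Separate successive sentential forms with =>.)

P => (P)P => ((P)P)P => (((P)P)P)P => ((((P)P)P)P)P => ((((())P)P)P)P => ((((())())P)P)P => ((((())())())P)P => ((((())())())())P => ((((())())())())()

P => (P)P   [P ::= ( P ) P]
(P)P => ((P)P)P   [P ::= ( P ) P]
((P)P)P => (((P)P)P)P   [P ::= ( P ) P]
(((P)P)P)P => ((((P)P)P)P)P   [P ::= ( P ) P]
((((P)P)P)P)P => ((((())P)P)P)P   [P ::= ( )]
((((())P)P)P)P => ((((())())P)P)P   [P ::= ( )]
((((())())P)P)P => ((((())())())P)P   [P ::= ( )]
((((())())())P)P => ((((())())())())P   [P ::= ( )]
((((())())())())P => ((((())())())())()   [P ::= ( )]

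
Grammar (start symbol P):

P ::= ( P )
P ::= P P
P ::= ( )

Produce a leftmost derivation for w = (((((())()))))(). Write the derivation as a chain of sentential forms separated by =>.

P => PP => (P)P => ((P))P => (((P)))P => ((((P))))P => ((((PP))))P => (((((P)P))))P => (((((())P))))P => (((((())()))))P => (((((())()))))()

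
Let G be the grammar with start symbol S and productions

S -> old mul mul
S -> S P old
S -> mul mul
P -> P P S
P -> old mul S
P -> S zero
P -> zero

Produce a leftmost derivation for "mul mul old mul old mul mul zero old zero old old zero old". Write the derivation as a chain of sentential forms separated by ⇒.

S ⇒ S P old   [S -> S P old]
S P old ⇒ S P old P old   [S -> S P old]
S P old P old ⇒ mul mul P old P old   [S -> mul mul]
mul mul P old P old ⇒ mul mul old mul S old P old   [P -> old mul S]
mul mul old mul S old P old ⇒ mul mul old mul S P old old P old   [S -> S P old]
mul mul old mul S P old old P old ⇒ mul mul old mul S P old P old old P old   [S -> S P old]
mul mul old mul S P old P old old P old ⇒ mul mul old mul old mul mul P old P old old P old   [S -> old mul mul]
mul mul old mul old mul mul P old P old old P old ⇒ mul mul old mul old mul mul zero old P old old P old   [P -> zero]
mul mul old mul old mul mul zero old P old old P old ⇒ mul mul old mul old mul mul zero old zero old old P old   [P -> zero]
mul mul old mul old mul mul zero old zero old old P old ⇒ mul mul old mul old mul mul zero old zero old old zero old   [P -> zero]

S ⇒ S P old ⇒ S P old P old ⇒ mul mul P old P old ⇒ mul mul old mul S old P old ⇒ mul mul old mul S P old old P old ⇒ mul mul old mul S P old P old old P old ⇒ mul mul old mul old mul mul P old P old old P old ⇒ mul mul old mul old mul mul zero old P old old P old ⇒ mul mul old mul old mul mul zero old zero old old P old ⇒ mul mul old mul old mul mul zero old zero old old zero old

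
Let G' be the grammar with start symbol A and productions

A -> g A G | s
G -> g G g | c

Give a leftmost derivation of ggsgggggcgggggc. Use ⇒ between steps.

A ⇒ gAG ⇒ ggAGG ⇒ ggsGG ⇒ ggsgGgG ⇒ ggsggGggG ⇒ ggsgggGgggG ⇒ ggsggggGggggG ⇒ ggsgggggGgggggG ⇒ ggsgggggcgggggG ⇒ ggsgggggcgggggc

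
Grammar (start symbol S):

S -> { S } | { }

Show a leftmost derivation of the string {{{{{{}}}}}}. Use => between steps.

S => {S}   [S -> { S }]
{S} => {{S}}   [S -> { S }]
{{S}} => {{{S}}}   [S -> { S }]
{{{S}}} => {{{{S}}}}   [S -> { S }]
{{{{S}}}} => {{{{{S}}}}}   [S -> { S }]
{{{{{S}}}}} => {{{{{{}}}}}}   [S -> { }]

S => {S} => {{S}} => {{{S}}} => {{{{S}}}} => {{{{{S}}}}} => {{{{{{}}}}}}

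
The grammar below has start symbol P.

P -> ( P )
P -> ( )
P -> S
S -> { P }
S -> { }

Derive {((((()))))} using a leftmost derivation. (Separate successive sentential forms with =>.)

P => S   [P -> S]
S => {P}   [S -> { P }]
{P} => {(P)}   [P -> ( P )]
{(P)} => {((P))}   [P -> ( P )]
{((P))} => {(((P)))}   [P -> ( P )]
{(((P)))} => {((((P))))}   [P -> ( P )]
{((((P))))} => {((((()))))}   [P -> ( )]

P => S => {P} => {(P)} => {((P))} => {(((P)))} => {((((P))))} => {((((()))))}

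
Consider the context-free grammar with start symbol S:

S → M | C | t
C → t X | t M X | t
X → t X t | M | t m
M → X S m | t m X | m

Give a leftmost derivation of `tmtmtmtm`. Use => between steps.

S => M   [S → M]
M => tmX   [M → t m X]
tmX => tmM   [X → M]
tmM => tmXSm   [M → X S m]
tmXSm => tmMSm   [X → M]
tmMSm => tmXSmSm   [M → X S m]
tmXSmSm => tmtmSmSm   [X → t m]
tmtmSmSm => tmtmtmSm   [S → t]
tmtmtmSm => tmtmtmtm   [S → t]

S => M => tmX => tmM => tmXSm => tmMSm => tmXSmSm => tmtmSmSm => tmtmtmSm => tmtmtmtm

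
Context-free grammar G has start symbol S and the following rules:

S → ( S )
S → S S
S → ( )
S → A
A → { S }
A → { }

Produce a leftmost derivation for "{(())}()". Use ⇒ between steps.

S ⇒ SS ⇒ AS ⇒ {S}S ⇒ {(S)}S ⇒ {(())}S ⇒ {(())}()

S ⇒ SS   [S → S S]
SS ⇒ AS   [S → A]
AS ⇒ {S}S   [A → { S }]
{S}S ⇒ {(S)}S   [S → ( S )]
{(S)}S ⇒ {(())}S   [S → ( )]
{(())}S ⇒ {(())}()   [S → ( )]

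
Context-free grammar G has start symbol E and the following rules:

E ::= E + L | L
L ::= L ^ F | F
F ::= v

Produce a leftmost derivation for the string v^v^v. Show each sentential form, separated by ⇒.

E ⇒ L ⇒ L^F ⇒ L^F^F ⇒ F^F^F ⇒ v^F^F ⇒ v^v^F ⇒ v^v^v

E ⇒ L   [E ::= L]
L ⇒ L^F   [L ::= L ^ F]
L^F ⇒ L^F^F   [L ::= L ^ F]
L^F^F ⇒ F^F^F   [L ::= F]
F^F^F ⇒ v^F^F   [F ::= v]
v^F^F ⇒ v^v^F   [F ::= v]
v^v^F ⇒ v^v^v   [F ::= v]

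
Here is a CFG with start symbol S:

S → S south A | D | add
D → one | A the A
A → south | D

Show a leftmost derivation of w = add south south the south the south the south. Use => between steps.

S => S south A => add south A => add south D => add south A the A => add south D the A => add south A the A the A => add south D the A the A => add south A the A the A the A => add south south the A the A the A => add south south the south the A the A => add south south the south the south the A => add south south the south the south the south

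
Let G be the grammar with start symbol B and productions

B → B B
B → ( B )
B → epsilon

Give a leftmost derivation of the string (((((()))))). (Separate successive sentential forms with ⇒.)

B⇒(B)⇒((B))⇒(((B)))⇒((((B))))⇒(((((B)))))⇒(((((BB)))))⇒((((((B)B)))))⇒(((((()B)))))⇒(((((())))))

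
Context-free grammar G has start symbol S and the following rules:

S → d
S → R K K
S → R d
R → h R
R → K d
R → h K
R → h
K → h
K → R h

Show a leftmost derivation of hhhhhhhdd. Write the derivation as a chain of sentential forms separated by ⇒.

S ⇒ Rd   [S → R d]
Rd ⇒ hRd   [R → h R]
hRd ⇒ hhRd   [R → h R]
hhRd ⇒ hhKdd   [R → K d]
hhKdd ⇒ hhRhdd   [K → R h]
hhRhdd ⇒ hhhRhdd   [R → h R]
hhhRhdd ⇒ hhhhRhdd   [R → h R]
hhhhRhdd ⇒ hhhhhRhdd   [R → h R]
hhhhhRhdd ⇒ hhhhhhhdd   [R → h]

S⇒Rd⇒hRd⇒hhRd⇒hhKdd⇒hhRhdd⇒hhhRhdd⇒hhhhRhdd⇒hhhhhRhdd⇒hhhhhhhdd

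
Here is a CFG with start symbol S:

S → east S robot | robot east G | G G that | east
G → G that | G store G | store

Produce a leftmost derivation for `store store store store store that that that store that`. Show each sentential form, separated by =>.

S => G G that => G that G that => G that that G that => G that that that G that => G store G that that that G that => G store G store G that that that G that => store store G store G that that that G that => store store store store G that that that G that => store store store store store that that that G that => store store store store store that that that store that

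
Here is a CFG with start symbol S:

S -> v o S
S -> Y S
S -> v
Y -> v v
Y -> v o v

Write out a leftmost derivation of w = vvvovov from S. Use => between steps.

S=>YS=>vvS=>vvvoS=>vvvovoS=>vvvovov

S => YS   [S -> Y S]
YS => vvS   [Y -> v v]
vvS => vvvoS   [S -> v o S]
vvvoS => vvvovoS   [S -> v o S]
vvvovoS => vvvovov   [S -> v]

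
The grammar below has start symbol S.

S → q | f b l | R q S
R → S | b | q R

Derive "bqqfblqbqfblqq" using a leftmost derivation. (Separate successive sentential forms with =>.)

S => RqS => SqS => RqSqS => bqSqS => bqRqSqS => bqqRqSqS => bqqSqSqS => bqqfblqSqS => bqqfblqRqSqS => bqqfblqbqSqS => bqqfblqbqfblqS => bqqfblqbqfblqq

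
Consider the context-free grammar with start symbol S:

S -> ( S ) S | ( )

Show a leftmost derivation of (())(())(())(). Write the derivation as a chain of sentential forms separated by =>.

S => (S)S   [S -> ( S ) S]
(S)S => (())S   [S -> ( )]
(())S => (())(S)S   [S -> ( S ) S]
(())(S)S => (())(())S   [S -> ( )]
(())(())S => (())(())(S)S   [S -> ( S ) S]
(())(())(S)S => (())(())(())S   [S -> ( )]
(())(())(())S => (())(())(())()   [S -> ( )]

S => (S)S => (())S => (())(S)S => (())(())S => (())(())(S)S => (())(())(())S => (())(())(())()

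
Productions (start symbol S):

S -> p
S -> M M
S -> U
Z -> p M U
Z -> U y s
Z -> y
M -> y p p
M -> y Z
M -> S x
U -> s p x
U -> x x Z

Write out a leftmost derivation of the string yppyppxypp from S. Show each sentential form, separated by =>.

S => MM => SxM => MMxM => yppMxM => yppyppxM => yppyppxypp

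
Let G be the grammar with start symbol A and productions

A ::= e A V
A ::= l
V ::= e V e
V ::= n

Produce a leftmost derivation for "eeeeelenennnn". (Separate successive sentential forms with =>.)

A => eAV => eeAVV => eeeAVVV => eeeeAVVVV => eeeeeAVVVVV => eeeeelVVVVV => eeeeeleVeVVVV => eeeeeleneVVVV => eeeeelenenVVV => eeeeelenennVV => eeeeelenennnV => eeeeelenennnn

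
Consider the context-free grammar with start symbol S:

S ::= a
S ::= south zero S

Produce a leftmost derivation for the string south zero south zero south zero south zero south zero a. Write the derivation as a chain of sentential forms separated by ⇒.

S ⇒ south zero S   [S ::= south zero S]
south zero S ⇒ south zero south zero S   [S ::= south zero S]
south zero south zero S ⇒ south zero south zero south zero S   [S ::= south zero S]
south zero south zero south zero S ⇒ south zero south zero south zero south zero S   [S ::= south zero S]
south zero south zero south zero south zero S ⇒ south zero south zero south zero south zero south zero S   [S ::= south zero S]
south zero south zero south zero south zero south zero S ⇒ south zero south zero south zero south zero south zero a   [S ::= a]

S ⇒ south zero S ⇒ south zero south zero S ⇒ south zero south zero south zero S ⇒ south zero south zero south zero south zero S ⇒ south zero south zero south zero south zero south zero S ⇒ south zero south zero south zero south zero south zero a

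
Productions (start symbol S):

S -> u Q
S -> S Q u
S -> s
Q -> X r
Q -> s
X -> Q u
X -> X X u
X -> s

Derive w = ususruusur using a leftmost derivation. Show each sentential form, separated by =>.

S=>uQ=>uXr=>uXXur=>uXXuXur=>uQuXuXur=>usuXuXur=>usuQuuXur=>usuXruuXur=>ususruuXur=>ususruusur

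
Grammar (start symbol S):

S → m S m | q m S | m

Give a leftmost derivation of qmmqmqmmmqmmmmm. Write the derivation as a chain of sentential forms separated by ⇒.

S ⇒ qmS ⇒ qmmSm ⇒ qmmqmSm ⇒ qmmqmqmSm ⇒ qmmqmqmmSmm ⇒ qmmqmqmmmSmmm ⇒ qmmqmqmmmqmSmmm ⇒ qmmqmqmmmqmmmmm

S ⇒ qmS   [S → q m S]
qmS ⇒ qmmSm   [S → m S m]
qmmSm ⇒ qmmqmSm   [S → q m S]
qmmqmSm ⇒ qmmqmqmSm   [S → q m S]
qmmqmqmSm ⇒ qmmqmqmmSmm   [S → m S m]
qmmqmqmmSmm ⇒ qmmqmqmmmSmmm   [S → m S m]
qmmqmqmmmSmmm ⇒ qmmqmqmmmqmSmmm   [S → q m S]
qmmqmqmmmqmSmmm ⇒ qmmqmqmmmqmmmmm   [S → m]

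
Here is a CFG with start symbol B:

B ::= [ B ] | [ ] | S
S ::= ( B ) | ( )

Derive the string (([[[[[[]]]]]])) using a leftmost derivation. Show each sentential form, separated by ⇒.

B ⇒ S   [B ::= S]
S ⇒ (B)   [S ::= ( B )]
(B) ⇒ (S)   [B ::= S]
(S) ⇒ ((B))   [S ::= ( B )]
((B)) ⇒ (([B]))   [B ::= [ B ]]
(([B])) ⇒ (([[B]]))   [B ::= [ B ]]
(([[B]])) ⇒ (([[[B]]]))   [B ::= [ B ]]
(([[[B]]])) ⇒ (([[[[B]]]]))   [B ::= [ B ]]
(([[[[B]]]])) ⇒ (([[[[[B]]]]]))   [B ::= [ B ]]
(([[[[[B]]]]])) ⇒ (([[[[[[]]]]]]))   [B ::= [ ]]

B ⇒ S ⇒ (B) ⇒ (S) ⇒ ((B)) ⇒ (([B])) ⇒ (([[B]])) ⇒ (([[[B]]])) ⇒ (([[[[B]]]])) ⇒ (([[[[[B]]]]])) ⇒ (([[[[[[]]]]]]))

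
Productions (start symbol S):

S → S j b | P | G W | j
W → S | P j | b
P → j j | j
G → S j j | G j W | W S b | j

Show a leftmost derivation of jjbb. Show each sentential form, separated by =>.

S=>GW=>WSbW=>SSbW=>jSbW=>jjbW=>jjbb

S => GW   [S → G W]
GW => WSbW   [G → W S b]
WSbW => SSbW   [W → S]
SSbW => jSbW   [S → j]
jSbW => jjbW   [S → j]
jjbW => jjbb   [W → b]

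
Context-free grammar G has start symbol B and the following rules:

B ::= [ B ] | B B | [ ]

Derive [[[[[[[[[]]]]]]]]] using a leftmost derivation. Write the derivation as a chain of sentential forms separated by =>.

B => [B]   [B ::= [ B ]]
[B] => [[B]]   [B ::= [ B ]]
[[B]] => [[[B]]]   [B ::= [ B ]]
[[[B]]] => [[[[B]]]]   [B ::= [ B ]]
[[[[B]]]] => [[[[[B]]]]]   [B ::= [ B ]]
[[[[[B]]]]] => [[[[[[B]]]]]]   [B ::= [ B ]]
[[[[[[B]]]]]] => [[[[[[[B]]]]]]]   [B ::= [ B ]]
[[[[[[[B]]]]]]] => [[[[[[[[B]]]]]]]]   [B ::= [ B ]]
[[[[[[[[B]]]]]]]] => [[[[[[[[[]]]]]]]]]   [B ::= [ ]]

B => [B] => [[B]] => [[[B]]] => [[[[B]]]] => [[[[[B]]]]] => [[[[[[B]]]]]] => [[[[[[[B]]]]]]] => [[[[[[[[B]]]]]]]] => [[[[[[[[[]]]]]]]]]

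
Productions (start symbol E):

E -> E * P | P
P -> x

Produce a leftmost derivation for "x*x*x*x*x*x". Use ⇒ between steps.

E ⇒ E*P ⇒ E*P*P ⇒ E*P*P*P ⇒ E*P*P*P*P ⇒ E*P*P*P*P*P ⇒ P*P*P*P*P*P ⇒ x*P*P*P*P*P ⇒ x*x*P*P*P*P ⇒ x*x*x*P*P*P ⇒ x*x*x*x*P*P ⇒ x*x*x*x*x*P ⇒ x*x*x*x*x*x

E ⇒ E*P   [E -> E * P]
E*P ⇒ E*P*P   [E -> E * P]
E*P*P ⇒ E*P*P*P   [E -> E * P]
E*P*P*P ⇒ E*P*P*P*P   [E -> E * P]
E*P*P*P*P ⇒ E*P*P*P*P*P   [E -> E * P]
E*P*P*P*P*P ⇒ P*P*P*P*P*P   [E -> P]
P*P*P*P*P*P ⇒ x*P*P*P*P*P   [P -> x]
x*P*P*P*P*P ⇒ x*x*P*P*P*P   [P -> x]
x*x*P*P*P*P ⇒ x*x*x*P*P*P   [P -> x]
x*x*x*P*P*P ⇒ x*x*x*x*P*P   [P -> x]
x*x*x*x*P*P ⇒ x*x*x*x*x*P   [P -> x]
x*x*x*x*x*P ⇒ x*x*x*x*x*x   [P -> x]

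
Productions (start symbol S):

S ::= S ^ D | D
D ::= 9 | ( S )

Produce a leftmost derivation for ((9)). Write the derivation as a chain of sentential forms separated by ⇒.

S ⇒ D   [S ::= D]
D ⇒ (S)   [D ::= ( S )]
(S) ⇒ (D)   [S ::= D]
(D) ⇒ ((S))   [D ::= ( S )]
((S)) ⇒ ((D))   [S ::= D]
((D)) ⇒ ((9))   [D ::= 9]

S⇒D⇒(S)⇒(D)⇒((S))⇒((D))⇒((9))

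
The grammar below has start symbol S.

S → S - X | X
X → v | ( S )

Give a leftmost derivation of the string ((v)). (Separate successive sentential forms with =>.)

S=>X=>(S)=>(X)=>((S))=>((X))=>((v))

S => X   [S → X]
X => (S)   [X → ( S )]
(S) => (X)   [S → X]
(X) => ((S))   [X → ( S )]
((S)) => ((X))   [S → X]
((X)) => ((v))   [X → v]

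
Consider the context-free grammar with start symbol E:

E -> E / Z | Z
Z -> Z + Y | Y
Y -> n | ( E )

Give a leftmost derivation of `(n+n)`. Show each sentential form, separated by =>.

E => Z   [E -> Z]
Z => Y   [Z -> Y]
Y => (E)   [Y -> ( E )]
(E) => (Z)   [E -> Z]
(Z) => (Z+Y)   [Z -> Z + Y]
(Z+Y) => (Y+Y)   [Z -> Y]
(Y+Y) => (n+Y)   [Y -> n]
(n+Y) => (n+n)   [Y -> n]

E => Z => Y => (E) => (Z) => (Z+Y) => (Y+Y) => (n+Y) => (n+n)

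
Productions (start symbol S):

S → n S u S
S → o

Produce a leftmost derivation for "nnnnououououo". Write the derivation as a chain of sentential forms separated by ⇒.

S ⇒ nSuS   [S → n S u S]
nSuS ⇒ nnSuSuS   [S → n S u S]
nnSuSuS ⇒ nnnSuSuSuS   [S → n S u S]
nnnSuSuSuS ⇒ nnnnSuSuSuSuS   [S → n S u S]
nnnnSuSuSuSuS ⇒ nnnnouSuSuSuS   [S → o]
nnnnouSuSuSuS ⇒ nnnnououSuSuS   [S → o]
nnnnououSuSuS ⇒ nnnnouououSuS   [S → o]
nnnnouououSuS ⇒ nnnnououououS   [S → o]
nnnnououououS ⇒ nnnnououououo   [S → o]

S ⇒ nSuS ⇒ nnSuSuS ⇒ nnnSuSuSuS ⇒ nnnnSuSuSuSuS ⇒ nnnnouSuSuSuS ⇒ nnnnououSuSuS ⇒ nnnnouououSuS ⇒ nnnnououououS ⇒ nnnnououououo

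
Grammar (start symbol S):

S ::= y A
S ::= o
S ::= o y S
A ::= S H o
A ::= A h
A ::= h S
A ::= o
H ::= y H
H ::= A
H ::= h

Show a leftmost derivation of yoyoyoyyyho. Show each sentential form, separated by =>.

S => yA   [S ::= y A]
yA => ySHo   [A ::= S H o]
ySHo => yoySHo   [S ::= o y S]
yoySHo => yoyoySHo   [S ::= o y S]
yoyoySHo => yoyoyoHo   [S ::= o]
yoyoyoHo => yoyoyoyHo   [H ::= y H]
yoyoyoyHo => yoyoyoyyHo   [H ::= y H]
yoyoyoyyHo => yoyoyoyyyHo   [H ::= y H]
yoyoyoyyyHo => yoyoyoyyyho   [H ::= h]

S => yA => ySHo => yoySHo => yoyoySHo => yoyoyoHo => yoyoyoyHo => yoyoyoyyHo => yoyoyoyyyHo => yoyoyoyyyho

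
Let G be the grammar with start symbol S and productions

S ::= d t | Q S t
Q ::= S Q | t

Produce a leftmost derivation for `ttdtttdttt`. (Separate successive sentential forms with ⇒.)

S⇒QSt⇒tSt⇒tQStt⇒tSQStt⇒tQStQStt⇒ttStQStt⇒ttdttQStt⇒ttdtttStt⇒ttdtttdttt

S ⇒ QSt   [S ::= Q S t]
QSt ⇒ tSt   [Q ::= t]
tSt ⇒ tQStt   [S ::= Q S t]
tQStt ⇒ tSQStt   [Q ::= S Q]
tSQStt ⇒ tQStQStt   [S ::= Q S t]
tQStQStt ⇒ ttStQStt   [Q ::= t]
ttStQStt ⇒ ttdttQStt   [S ::= d t]
ttdttQStt ⇒ ttdtttStt   [Q ::= t]
ttdtttStt ⇒ ttdtttdttt   [S ::= d t]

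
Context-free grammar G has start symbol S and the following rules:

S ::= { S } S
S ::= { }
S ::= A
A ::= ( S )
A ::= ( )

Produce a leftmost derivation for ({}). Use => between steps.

S=>A=>(S)=>({})

S => A   [S ::= A]
A => (S)   [A ::= ( S )]
(S) => ({})   [S ::= { }]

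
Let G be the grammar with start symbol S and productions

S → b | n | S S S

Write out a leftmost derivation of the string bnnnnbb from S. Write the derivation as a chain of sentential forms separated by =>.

S => SSS   [S → S S S]
SSS => SSSSS   [S → S S S]
SSSSS => SSSSSSS   [S → S S S]
SSSSSSS => bSSSSSS   [S → b]
bSSSSSS => bnSSSSS   [S → n]
bnSSSSS => bnnSSSS   [S → n]
bnnSSSS => bnnnSSS   [S → n]
bnnnSSS => bnnnnSS   [S → n]
bnnnnSS => bnnnnbS   [S → b]
bnnnnbS => bnnnnbb   [S → b]

S => SSS => SSSSS => SSSSSSS => bSSSSSS => bnSSSSS => bnnSSSS => bnnnSSS => bnnnnSS => bnnnnbS => bnnnnbb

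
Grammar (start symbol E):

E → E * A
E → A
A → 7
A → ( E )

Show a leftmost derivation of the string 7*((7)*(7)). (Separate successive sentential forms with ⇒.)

E⇒E*A⇒A*A⇒7*A⇒7*(E)⇒7*(E*A)⇒7*(A*A)⇒7*((E)*A)⇒7*((A)*A)⇒7*((7)*A)⇒7*((7)*(E))⇒7*((7)*(A))⇒7*((7)*(7))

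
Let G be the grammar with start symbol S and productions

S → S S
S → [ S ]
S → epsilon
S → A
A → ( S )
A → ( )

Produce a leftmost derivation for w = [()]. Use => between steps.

S=>SS=>[S]S=>[A]S=>[(S)]S=>[()]S=>[()]

S => SS   [S → S S]
SS => [S]S   [S → [ S ]]
[S]S => [A]S   [S → A]
[A]S => [(S)]S   [A → ( S )]
[(S)]S => [()]S   [S → epsilon]
[()]S => [()]   [S → epsilon]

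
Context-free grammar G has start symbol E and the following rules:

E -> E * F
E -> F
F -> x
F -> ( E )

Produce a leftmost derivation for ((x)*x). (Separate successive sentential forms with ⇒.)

E⇒F⇒(E)⇒(E*F)⇒(F*F)⇒((E)*F)⇒((F)*F)⇒((x)*F)⇒((x)*x)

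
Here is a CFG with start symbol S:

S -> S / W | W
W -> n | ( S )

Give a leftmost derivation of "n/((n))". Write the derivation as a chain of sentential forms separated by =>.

S => S/W => W/W => n/W => n/(S) => n/(W) => n/((S)) => n/((W)) => n/((n))

S => S/W   [S -> S / W]
S/W => W/W   [S -> W]
W/W => n/W   [W -> n]
n/W => n/(S)   [W -> ( S )]
n/(S) => n/(W)   [S -> W]
n/(W) => n/((S))   [W -> ( S )]
n/((S)) => n/((W))   [S -> W]
n/((W)) => n/((n))   [W -> n]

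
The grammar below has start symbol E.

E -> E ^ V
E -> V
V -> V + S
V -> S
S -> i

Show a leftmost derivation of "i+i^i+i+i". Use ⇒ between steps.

E ⇒ E^V   [E -> E ^ V]
E^V ⇒ V^V   [E -> V]
V^V ⇒ V+S^V   [V -> V + S]
V+S^V ⇒ S+S^V   [V -> S]
S+S^V ⇒ i+S^V   [S -> i]
i+S^V ⇒ i+i^V   [S -> i]
i+i^V ⇒ i+i^V+S   [V -> V + S]
i+i^V+S ⇒ i+i^V+S+S   [V -> V + S]
i+i^V+S+S ⇒ i+i^S+S+S   [V -> S]
i+i^S+S+S ⇒ i+i^i+S+S   [S -> i]
i+i^i+S+S ⇒ i+i^i+i+S   [S -> i]
i+i^i+i+S ⇒ i+i^i+i+i   [S -> i]

E ⇒ E^V ⇒ V^V ⇒ V+S^V ⇒ S+S^V ⇒ i+S^V ⇒ i+i^V ⇒ i+i^V+S ⇒ i+i^V+S+S ⇒ i+i^S+S+S ⇒ i+i^i+S+S ⇒ i+i^i+i+S ⇒ i+i^i+i+i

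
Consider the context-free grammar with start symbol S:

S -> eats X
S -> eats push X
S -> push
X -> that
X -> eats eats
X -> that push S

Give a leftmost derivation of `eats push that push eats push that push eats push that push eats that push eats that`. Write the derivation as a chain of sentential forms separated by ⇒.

S ⇒ eats push X   [S -> eats push X]
eats push X ⇒ eats push that push S   [X -> that push S]
eats push that push S ⇒ eats push that push eats push X   [S -> eats push X]
eats push that push eats push X ⇒ eats push that push eats push that push S   [X -> that push S]
eats push that push eats push that push S ⇒ eats push that push eats push that push eats push X   [S -> eats push X]
eats push that push eats push that push eats push X ⇒ eats push that push eats push that push eats push that push S   [X -> that push S]
eats push that push eats push that push eats push that push S ⇒ eats push that push eats push that push eats push that push eats X   [S -> eats X]
eats push that push eats push that push eats push that push eats X ⇒ eats push that push eats push that push eats push that push eats that push S   [X -> that push S]
eats push that push eats push that push eats push that push eats that push S ⇒ eats push that push eats push that push eats push that push eats that push eats X   [S -> eats X]
eats push that push eats push that push eats push that push eats that push eats X ⇒ eats push that push eats push that push eats push that push eats that push eats that   [X -> that]

S ⇒ eats push X ⇒ eats push that push S ⇒ eats push that push eats push X ⇒ eats push that push eats push that push S ⇒ eats push that push eats push that push eats push X ⇒ eats push that push eats push that push eats push that push S ⇒ eats push that push eats push that push eats push that push eats X ⇒ eats push that push eats push that push eats push that push eats that push S ⇒ eats push that push eats push that push eats push that push eats that push eats X ⇒ eats push that push eats push that push eats push that push eats that push eats that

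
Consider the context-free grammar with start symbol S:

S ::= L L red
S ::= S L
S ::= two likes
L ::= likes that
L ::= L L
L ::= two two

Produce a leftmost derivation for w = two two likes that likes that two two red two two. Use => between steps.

S => S L => L L red L => L L L red L => L L L L red L => two two L L L red L => two two likes that L L red L => two two likes that likes that L red L => two two likes that likes that two two red L => two two likes that likes that two two red two two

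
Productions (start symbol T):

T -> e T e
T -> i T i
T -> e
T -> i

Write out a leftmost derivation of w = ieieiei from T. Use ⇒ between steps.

T ⇒ iTi   [T -> i T i]
iTi ⇒ ieTei   [T -> e T e]
ieTei ⇒ ieiTiei   [T -> i T i]
ieiTiei ⇒ ieieiei   [T -> e]

T ⇒ iTi ⇒ ieTei ⇒ ieiTiei ⇒ ieieiei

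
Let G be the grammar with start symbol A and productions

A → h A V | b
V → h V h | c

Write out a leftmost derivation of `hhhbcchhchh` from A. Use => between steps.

A => hAV => hhAVV => hhhAVVV => hhhbVVV => hhhbcVV => hhhbccV => hhhbcchVh => hhhbcchhVhh => hhhbcchhchh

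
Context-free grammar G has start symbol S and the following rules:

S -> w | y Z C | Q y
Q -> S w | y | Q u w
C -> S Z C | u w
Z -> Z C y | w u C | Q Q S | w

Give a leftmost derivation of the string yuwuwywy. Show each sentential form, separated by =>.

S => Qy => Swy => Qywy => Quwywy => Quwuwywy => yuwuwywy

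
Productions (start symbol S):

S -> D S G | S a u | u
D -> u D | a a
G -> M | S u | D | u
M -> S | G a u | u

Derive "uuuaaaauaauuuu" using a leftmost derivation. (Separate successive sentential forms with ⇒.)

S ⇒ DSG   [S -> D S G]
DSG ⇒ uDSG   [D -> u D]
uDSG ⇒ uuDSG   [D -> u D]
uuDSG ⇒ uuuDSG   [D -> u D]
uuuDSG ⇒ uuuaaSG   [D -> a a]
uuuaaSG ⇒ uuuaaDSGG   [S -> D S G]
uuuaaDSGG ⇒ uuuaaaaSGG   [D -> a a]
uuuaaaaSGG ⇒ uuuaaaaDSGGG   [S -> D S G]
uuuaaaaDSGGG ⇒ uuuaaaauDSGGG   [D -> u D]
uuuaaaauDSGGG ⇒ uuuaaaauaaSGGG   [D -> a a]
uuuaaaauaaSGGG ⇒ uuuaaaauaauGGG   [S -> u]
uuuaaaauaauGGG ⇒ uuuaaaauaauuGG   [G -> u]
uuuaaaauaauuGG ⇒ uuuaaaauaauuuG   [G -> u]
uuuaaaauaauuuG ⇒ uuuaaaauaauuuu   [G -> u]

S ⇒ DSG ⇒ uDSG ⇒ uuDSG ⇒ uuuDSG ⇒ uuuaaSG ⇒ uuuaaDSGG ⇒ uuuaaaaSGG ⇒ uuuaaaaDSGGG ⇒ uuuaaaauDSGGG ⇒ uuuaaaauaaSGGG ⇒ uuuaaaauaauGGG ⇒ uuuaaaauaauuGG ⇒ uuuaaaauaauuuG ⇒ uuuaaaauaauuuu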